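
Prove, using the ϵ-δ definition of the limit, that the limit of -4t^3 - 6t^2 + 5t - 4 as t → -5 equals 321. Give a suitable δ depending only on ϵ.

δ = min(2, ϵ/359)

Let ϵ > 0 be given. We want δ > 0 such that 0 < |t + 5| < δ implies |(-4t^3 - 6t^2 + 5t - 4) − 321| < ϵ.
(-4t^3 - 6t^2 + 5t - 4) − 321 = -4t^3 - 6t^2 + 5t - 325 = (t + 5)(-4t^2 + 14t - 65).
So |(-4t^3 - 6t^2 + 5t - 4) − 321| = |t + 5|·|-4t^2 + 14t - 65|.
Require δ ≤ 2. Then |t + 5| < 2 gives |t| < 7, and by the triangle inequality |-4t^2 + 14t - 65| ≤ 4·7^2 + 14·7 + 65 = 359.
Hence |(-4t^3 - 6t^2 + 5t - 4) − 321| ≤ 359|t + 5| < ϵ provided |t + 5| < ϵ/359.
Choosing δ = min(2, ϵ/359) ensures both conditions, hence |(-4t^3 - 6t^2 + 5t - 4) − 321| < ϵ.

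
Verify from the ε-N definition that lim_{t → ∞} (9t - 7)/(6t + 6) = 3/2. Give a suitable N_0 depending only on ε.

N_0 = (8/3)/ε

Let ε > 0 be given. We seek N_0 > 0 such that t > N_0 implies |(9t - 7)/(6t + 6) − (3/2)| < ε.
(9t - 7)/(6t + 6) − (3/2) = (6(9t - 7) − 9(6t + 6)) / (6(6t + 6)) = -96/(6(6t + 6)).
For t > 0 we have 6t + 6 > 6t, so |(9t - 7)/(6t + 6) − (3/2)| = 96/(6(6t + 6)) < 96/(6·6t) = (8/3)/t.
Thus |(9t - 7)/(6t + 6) − (3/2)| < ε whenever t > (8/3)/ε.
Take N_0 = (8/3)/ε. If t > N_0 then |(9t - 7)/(6t + 6) − (3/2)| < (8/3)/t < ε.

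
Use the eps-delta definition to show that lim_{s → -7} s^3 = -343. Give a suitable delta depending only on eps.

Fix eps > 0. We seek delta > 0 with 0 < |s + 7| < delta ⇒ |s^3 + 343| < eps.
Factor: s^3 + 343 = (s + 7)(s^2 - 7s + 49), so |s^3 + 343| = |s + 7|·|s^2 - 7s + 49|.
Restrict delta ≤ 1. Then |s + 7| < 1 gives |s| < 8, so by the triangle inequality |s^2 - 7s + 49| ≤ 8^2 + 7·8 + 49 = 169.
Hence |s^3 + 343| ≤ 169|s + 7|, which is < eps once |s + 7| < eps/169.
Take delta = min(1, eps/169). If 0 < |s + 7| < delta then both bounds hold and |s^3 + 343| ≤ 169|s + 7| < 169·(eps/169) = eps.

delta = min(1, eps/169)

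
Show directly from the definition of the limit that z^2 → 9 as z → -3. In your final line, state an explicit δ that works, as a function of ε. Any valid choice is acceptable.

δ = min(1, ε/7)

Suppose ε > 0. We seek δ > 0 with 0 < |z + 3| < δ ⇒ |z^2 − 9| < ε.
Factor: z^2 − 9 = (z + 3)(z - 3), so |z^2 − 9| = |z + 3|·|z - 3|.
Restrict δ ≤ 1. Then |z + 3| < 1 gives |z| < 4, so by the triangle inequality |z - 3| ≤ 4 + 3 = 7.
Hence |z^2 − 9| ≤ 7|z + 3|, which is < ε once |z + 3| < ε/7.
Take δ = min(1, ε/7). If 0 < |z + 3| < δ then both bounds hold and |z^2 − 9| ≤ 7|z + 3| < 7·(ε/7) = ε.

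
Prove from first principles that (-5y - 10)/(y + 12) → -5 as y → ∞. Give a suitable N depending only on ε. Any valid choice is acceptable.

N = 50/ε

Suppose ε > 0. We seek N > 0 such that y > N implies |(-5y - 10)/(y + 12) + 5| < ε.
(-5y - 10)/(y + 12) + 5 = ((-5y - 10) − (-5)(y + 12)) / ((y + 12)) = 50/((y + 12)).
For y > 0 we have y + 12 > y, so |(-5y - 10)/(y + 12) + 5| = 50/((y + 12)) < 50/(y) = 50/y.
Thus |(-5y - 10)/(y + 12) + 5| < ε whenever y > 50/ε.
Take N = 50/ε. If y > N then |(-5y - 10)/(y + 12) + 5| < 50/y < ε.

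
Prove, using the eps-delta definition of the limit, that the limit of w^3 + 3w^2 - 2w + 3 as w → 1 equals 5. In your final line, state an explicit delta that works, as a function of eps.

Let eps > 0. We want delta > 0 such that 0 < |w − 1| < delta implies |(w^3 + 3w^2 - 2w + 3) − 5| < eps.
(w^3 + 3w^2 - 2w + 3) − 5 = w^3 + 3w^2 - 2w - 2 = (w − 1)(w^2 + 4w + 2).
So |(w^3 + 3w^2 - 2w + 3) − 5| = |w − 1|·|w^2 + 4w + 2|.
Assume first that |w − 1| < 1, so |w| < 2. Then |w^2 + 4w + 2| ≤ 2^2 + 4·2 + 2 = 14.
Hence |(w^3 + 3w^2 - 2w + 3) − 5| ≤ 14|w − 1| < eps provided |w − 1| < eps/14.
Choosing delta = min(1, eps/14) ensures both conditions, hence |(w^3 + 3w^2 - 2w + 3) − 5| < eps.

delta = min(1, eps/14)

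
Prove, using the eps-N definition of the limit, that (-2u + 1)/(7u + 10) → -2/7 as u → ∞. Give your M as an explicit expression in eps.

Suppose eps > 0. We seek M > 0 such that u > M implies |(-2u + 1)/(7u + 10) + 2/7| < eps.
(-2u + 1)/(7u + 10) + 2/7 = (7(-2u + 1) − (-2)(7u + 10)) / (7(7u + 10)) = 27/(7(7u + 10)).
For u > 0 we have 7u + 10 > 7u, so |(-2u + 1)/(7u + 10) + 2/7| = 27/(7(7u + 10)) < 27/(7·7u) = (27/49)/u.
Thus |(-2u + 1)/(7u + 10) + 2/7| < eps whenever u > (27/49)/eps.
Take M = (27/49)/eps. If u > M then |(-2u + 1)/(7u + 10) + 2/7| < (27/49)/u < eps.

M = (27/49)/eps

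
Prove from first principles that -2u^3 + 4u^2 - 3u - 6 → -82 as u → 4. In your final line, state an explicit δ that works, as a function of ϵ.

δ = min(1, ϵ/89)

Let ϵ > 0 be given. We want δ > 0 such that 0 < |u − 4| < δ implies |(-2u^3 + 4u^2 - 3u - 6) + 82| < ϵ.
(-2u^3 + 4u^2 - 3u - 6) + 82 = -2u^3 + 4u^2 - 3u + 76 = (u − 4)(-2u^2 - 4u - 19).
So |(-2u^3 + 4u^2 - 3u - 6) + 82| = |u − 4|·|-2u^2 - 4u - 19|.
Assume first that |u − 4| < 1, so |u| < 5. Then |-2u^2 - 4u - 19| ≤ 2·5^2 + 4·5 + 19 = 89.
Hence |(-2u^3 + 4u^2 - 3u - 6) + 82| ≤ 89|u − 4| < ϵ provided |u − 4| < ϵ/89.
Choosing δ = min(1, ϵ/89) ensures both conditions, hence |(-2u^3 + 4u^2 - 3u - 6) + 82| < ϵ.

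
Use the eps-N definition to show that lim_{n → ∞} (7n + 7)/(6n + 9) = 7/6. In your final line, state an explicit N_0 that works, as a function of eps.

Fix eps > 0. For n ≥ 1, |(7n + 7)/(6n + 9) − (7/6)| = |-21|/(6(6n + 9)) = 21/(6(6n + 9)).
Since 6n + 9 ≥ 6n for n ≥ 1, this is ≤ 21/(6·6n) = (7/12)/n.
So |(7n + 7)/(6n + 9) − (7/6)| < eps whenever n > (7/12)/eps.
Take N_0 = (7/12)/eps. If n > N_0 then |(7n + 7)/(6n + 9) − (7/6)| ≤ (7/12)/n < eps.

N_0 = (7/12)/eps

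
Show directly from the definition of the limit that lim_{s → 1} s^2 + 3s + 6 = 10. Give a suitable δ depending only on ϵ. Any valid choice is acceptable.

δ = min(1, ϵ/6)

Let ϵ > 0. We want δ > 0 such that 0 < |s − 1| < δ implies |(s^2 + 3s + 6) − 10| < ϵ.
(s^2 + 3s + 6) − 10 = s^2 + 3s - 4 = (s − 1)(s + 4).
So |(s^2 + 3s + 6) − 10| = |s − 1|·|s + 4|.
Assume first that |s − 1| < 1, so |s| < 2. Then |s + 4| ≤ 2 + 4 = 6.
Hence |(s^2 + 3s + 6) − 10| ≤ 6|s − 1| < ϵ provided |s − 1| < ϵ/6.
Choosing δ = min(1, ϵ/6) ensures both conditions, hence |(s^2 + 3s + 6) − 10| < ϵ.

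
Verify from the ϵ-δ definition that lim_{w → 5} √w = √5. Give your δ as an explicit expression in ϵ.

Suppose ϵ > 0. We want δ > 0 such that 0 < |w − 5| < δ implies |√w − √5| < ϵ.
Rationalise: √w − √5 = (w − 5)/(√w + √5), so |√w − √5| = |w − 5|/(√w + √5).
Restrict δ ≤ 5 so that |w − 5| < 5 forces w > 0, and then √w + √5 > √5.
Hence |√w − √5| < |w − 5|/√5, which is < ϵ once |w − 5| < √5·ϵ.
Take δ = min(5, √5·ϵ). If 0 < |w − 5| < δ then w > 0 and |√w − √5| < |w − 5|/√5 < ϵ.

δ = min(5, √5·ϵ)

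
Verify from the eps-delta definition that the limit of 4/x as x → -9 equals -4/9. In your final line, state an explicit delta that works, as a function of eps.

delta = min(9/2, (81/8)eps)

Suppose eps > 0. We seek delta > 0 such that 0 < |x + 9| < delta implies |4/x + 4/9| < eps.
|4/x + 4/9| = 4·|-9 − x|/(9·|x|) = 4|x + 9|/(9|x|).
Restrict delta ≤ 9/2. Then |x + 9| < 9/2 gives |x| > 9/2, so 9|x| > 81/2.
Then |4/x + 4/9| < 4|x + 9|/(81/2), which is < eps when |x + 9| < (81/8)eps.
Take delta = min(9/2, (81/8)eps). Then 0 < |x + 9| < delta gives both |x + 9| < 9/2 and |x + 9| < (81/8)eps, so |4/x + 4/9| < eps.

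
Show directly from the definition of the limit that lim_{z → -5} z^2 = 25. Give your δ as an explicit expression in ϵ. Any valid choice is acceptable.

δ = min(2, ϵ/12)

Let ϵ > 0. We seek δ > 0 with 0 < |z + 5| < δ ⇒ |z^2 − 25| < ϵ.
Factor: z^2 − 25 = (z + 5)(z - 5), so |z^2 − 25| = |z + 5|·|z - 5|.
Restrict δ ≤ 2. Then |z + 5| < 2 gives |z| < 7, so by the triangle inequality |z - 5| ≤ 7 + 5 = 12.
Hence |z^2 − 25| ≤ 12|z + 5|, which is < ϵ once |z + 5| < ϵ/12.
Take δ = min(2, ϵ/12). If 0 < |z + 5| < δ then both bounds hold and |z^2 − 25| ≤ 12|z + 5| < 12·(ϵ/12) = ϵ.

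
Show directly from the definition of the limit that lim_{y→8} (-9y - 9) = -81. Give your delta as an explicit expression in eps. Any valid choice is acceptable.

delta = eps/9

Let eps > 0. We need delta > 0 so that 0 < |y − 8| < delta implies |(-9y - 9) + 81| < eps.
Since (-9y - 9) + 81 = -9(y − 8), we have |(-9y - 9) + 81| = 9|y − 8|.
Thus it suffices that |y − 8| < eps/9.
Take delta = eps/9. If 0 < |y − 8| < delta then |(-9y - 9) + 81| = 9|y − 8| < 9·(eps/9) = eps.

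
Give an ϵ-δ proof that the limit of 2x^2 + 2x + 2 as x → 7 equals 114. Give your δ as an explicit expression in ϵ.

Let ϵ > 0 be given. We want δ > 0 such that 0 < |x − 7| < δ implies |(2x^2 + 2x + 2) − 114| < ϵ.
(2x^2 + 2x + 2) − 114 = 2x^2 + 2x - 112 = (x − 7)(2x + 16).
So |(2x^2 + 2x + 2) − 114| = |x − 7|·|2x + 16|.
Require δ ≤ 1. Then |x − 7| < 1 gives |x| < 8, and by the triangle inequality |2x + 16| ≤ 2·8 + 16 = 32.
Hence |(2x^2 + 2x + 2) − 114| ≤ 32|x − 7| < ϵ provided |x − 7| < ϵ/32.
Choosing δ = min(1, ϵ/32) ensures both conditions, hence |(2x^2 + 2x + 2) − 114| < ϵ.

δ = min(1, ϵ/32)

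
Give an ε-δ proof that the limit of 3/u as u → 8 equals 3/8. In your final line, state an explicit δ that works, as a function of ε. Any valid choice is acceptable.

δ = min(4, (32/3)ε)

Let ε > 0 be given. We seek δ > 0 such that 0 < |u − 8| < δ implies |3/u − (3/8)| < ε.
|3/u − (3/8)| = 3·|8 − u|/(8·|u|) = 3|u − 8|/(8|u|).
Require δ ≤ 4 so that |u| > 8 − 4 = 4, hence 8|u| > 32.
Then |3/u − (3/8)| < 3|u − 8|/32, which is < ε when |u − 8| < (32/3)ε.
Take δ = min(4, (32/3)ε). Then 0 < |u − 8| < δ gives both |u − 8| < 4 and |u − 8| < (32/3)ε, so |3/u − (3/8)| < ε.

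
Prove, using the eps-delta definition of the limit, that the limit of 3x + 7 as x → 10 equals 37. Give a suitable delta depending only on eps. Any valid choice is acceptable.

Fix eps > 0. We need delta > 0 so that 0 < |x − 10| < delta implies |(3x + 7) − 37| < eps.
|(3x + 7) − 37| = |3x - 30| = 3|x − 10|.
So 3|x − 10| < eps exactly when |x − 10| < eps/3.
Choosing delta = eps/3 gives |(3x + 7) − 37| = 3|x − 10| < eps whenever |x − 10| < delta.

delta = eps/3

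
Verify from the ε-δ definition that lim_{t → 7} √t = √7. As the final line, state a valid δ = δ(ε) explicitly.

Suppose ε > 0. We want δ > 0 such that 0 < |t − 7| < δ implies |√t − √7| < ε.
Rationalise: √t − √7 = (t − 7)/(√t + √7), so |√t − √7| = |t − 7|/(√t + √7).
Restrict δ ≤ 7 so that |t − 7| < 7 forces t > 0, and then √t + √7 > √7.
Hence |√t − √7| < |t − 7|/√7, which is < ε once |t − 7| < √7·ε.
Take δ = min(7, √7·ε). If 0 < |t − 7| < δ then t > 0 and |√t − √7| < |t − 7|/√7 < ε.

δ = min(7, √7·ε)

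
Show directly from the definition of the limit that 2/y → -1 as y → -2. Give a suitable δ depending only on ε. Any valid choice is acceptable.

δ = min(1, ε)

Let ε > 0. We seek δ > 0 such that 0 < |y + 2| < δ implies |2/y + 1| < ε.
|2/y + 1| = 2·|-2 − y|/(2·|y|) = 2|y + 2|/(2|y|).
Restrict δ ≤ 1. Then |y + 2| < 1 gives |y| > 1, so 2|y| > 2.
Then |2/y + 1| < 2|y + 2|/2, which is < ε when |y + 2| < ε.
Take δ = min(1, ε). Then 0 < |y + 2| < δ gives both |y + 2| < 1 and |y + 2| < ε, so |2/y + 1| < ε.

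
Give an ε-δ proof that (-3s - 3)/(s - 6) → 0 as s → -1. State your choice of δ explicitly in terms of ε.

Fix ε > 0. We want δ > 0 with 0 < |s + 1| < δ ⇒ |(-3s - 3)/(s - 6) − 0| < ε.
Combining over a common denominator, (-3s - 3)/(s - 6) − 0 = [(-3s - 3)·(-7) − 0·(s - 6)] / [(-7)·(s - 6)] = 21(s + 1) / ((-7)(s - 6)).
So |(-3s - 3)/(s - 6) − 0| = 21|s + 1| / (7·|s − 6|).
Require δ ≤ 7/2, so |s − 6| ≥ |-7| − |s + 1| > 7 − 7/2 = 7/2.
Hence |(-3s - 3)/(s - 6) − 0| < 21|s + 1|/(7·(7/2)) = (6/7)|s + 1|, which is < ε once |s + 1| < (7/6)ε.
Take δ = min(7/2, (7/6)ε). Then 0 < |s + 1| < δ forces both bounds, so |(-3s - 3)/(s - 6) − 0| < ε.

δ = min(7/2, (7/6)ε)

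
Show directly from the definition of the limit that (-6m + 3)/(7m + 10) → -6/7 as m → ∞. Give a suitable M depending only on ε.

Let ε > 0 be given. For m ≥ 1, |(-6m + 3)/(7m + 10) + 6/7| = |81|/(7(7m + 10)) = 81/(7(7m + 10)).
Since 7m + 10 ≥ 7m for m ≥ 1, this is ≤ 81/(7·7m) = (81/49)/m.
So |(-6m + 3)/(7m + 10) + 6/7| < ε whenever m > (81/49)/ε.
Take M = (81/49)/ε. If m > M then |(-6m + 3)/(7m + 10) + 6/7| ≤ (81/49)/m < ε.

M = (81/49)/ε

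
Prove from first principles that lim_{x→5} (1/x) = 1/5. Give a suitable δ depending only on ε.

δ = min(5/2, (25/2)ε)

Let ε > 0. We seek δ > 0 such that 0 < |x − 5| < δ implies |1/x − (1/5)| < ε.
|1/x − (1/5)| = |5 − x|/(5·|x|) = |x − 5|/(5|x|).
Require δ ≤ 5/2 so that |x| > 5 − 5/2 = 5/2, hence 5|x| > 25/2.
Then |1/x − (1/5)| < |x − 5|/(25/2), which is < ε when |x − 5| < (25/2)ε.
Take δ = min(5/2, (25/2)ε). Then 0 < |x − 5| < δ gives both |x − 5| < 5/2 and |x − 5| < (25/2)ε, so |1/x − (1/5)| < ε.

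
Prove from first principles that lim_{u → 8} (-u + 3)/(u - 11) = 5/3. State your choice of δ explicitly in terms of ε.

Let ε > 0 be given. We want δ > 0 with 0 < |u − 8| < δ ⇒ |(-u + 3)/(u - 11) − (5/3)| < ε.
Combining over a common denominator, (-u + 3)/(u - 11) − (5/3) = [(-u + 3)·(-3) − (-5)·(u - 11)] / [(-3)·(u - 11)] = 8(u − 8) / ((-3)(u - 11)).
So |(-u + 3)/(u - 11) − (5/3)| = 8|u − 8| / (3·|u − 11|).
Require δ ≤ 3/2, so |u − 11| ≥ |-3| − |u − 8| > 3 − 3/2 = 3/2.
Hence |(-u + 3)/(u - 11) − (5/3)| < 8|u − 8|/(3·(3/2)) = (16/9)|u − 8|, which is < ε once |u − 8| < (9/16)ε.
Take δ = min(3/2, (9/16)ε). Then 0 < |u − 8| < δ forces both bounds, so |(-u + 3)/(u - 11) − (5/3)| < ε.

δ = min(3/2, (9/16)ε)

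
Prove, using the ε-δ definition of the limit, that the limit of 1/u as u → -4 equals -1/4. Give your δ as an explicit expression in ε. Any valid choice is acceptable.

δ = min(2, 8ε)

Let ε > 0. We seek δ > 0 such that 0 < |u + 4| < δ implies |1/u + 1/4| < ε.
|1/u + 1/4| = |-4 − u|/(4·|u|) = |u + 4|/(4|u|).
Restrict δ ≤ 2. Then |u + 4| < 2 gives |u| > 2, so 4|u| > 8.
Then |1/u + 1/4| < |u + 4|/8, which is < ε when |u + 4| < 8ε.
Take δ = min(2, 8ε). Then 0 < |u + 4| < δ gives both |u + 4| < 2 and |u + 4| < 8ε, so |1/u + 1/4| < ε.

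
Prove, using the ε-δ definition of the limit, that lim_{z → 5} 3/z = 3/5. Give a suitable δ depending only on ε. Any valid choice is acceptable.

δ = min(5/2, (25/6)ε)

Let ε > 0 be given. We seek δ > 0 such that 0 < |z − 5| < δ implies |3/z − (3/5)| < ε.
|3/z − (3/5)| = 3·|5 − z|/(5·|z|) = 3|z − 5|/(5|z|).
Require δ ≤ 5/2 so that |z| > 5 − 5/2 = 5/2, hence 5|z| > 25/2.
Then |3/z − (3/5)| < 3|z − 5|/(25/2), which is < ε when |z − 5| < (25/6)ε.
Take δ = min(5/2, (25/6)ε). Then 0 < |z − 5| < δ gives both |z − 5| < 5/2 and |z − 5| < (25/6)ε, so |3/z − (3/5)| < ε.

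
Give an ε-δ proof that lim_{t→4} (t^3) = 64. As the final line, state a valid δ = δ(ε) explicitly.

Suppose ε > 0. We seek δ > 0 with 0 < |t − 4| < δ ⇒ |t^3 − 64| < ε.
Factor: t^3 − 64 = (t − 4)(t^2 + 4t + 16), so |t^3 − 64| = |t − 4|·|t^2 + 4t + 16|.
Restrict δ ≤ 1. Then |t − 4| < 1 gives |t| < 5, so by the triangle inequality |t^2 + 4t + 16| ≤ 5^2 + 4·5 + 16 = 61.
Hence |t^3 − 64| ≤ 61|t − 4|, which is < ε once |t − 4| < ε/61.
Take δ = min(1, ε/61). If 0 < |t − 4| < δ then both bounds hold and |t^3 − 64| ≤ 61|t − 4| < 61·(ε/61) = ε.

δ = min(1, ε/61)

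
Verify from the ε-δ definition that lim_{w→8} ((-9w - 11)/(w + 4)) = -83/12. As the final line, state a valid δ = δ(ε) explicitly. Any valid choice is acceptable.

δ = min(6, (72/25)ε)

Fix ε > 0. We want δ > 0 with 0 < |w − 8| < δ ⇒ |(-9w - 11)/(w + 4) + 83/12| < ε.
Combining over a common denominator, (-9w - 11)/(w + 4) + 83/12 = [(-9w - 11)·12 − (-83)·(w + 4)] / [12·(w + 4)] = -25(w − 8) / (12(w + 4)).
So |(-9w - 11)/(w + 4) + 83/12| = 25|w − 8| / (12·|w + 4|).
Require δ ≤ 6, so |w + 4| ≥ |12| − |w − 8| > 12 − 6 = 6.
Hence |(-9w - 11)/(w + 4) + 83/12| < 25|w − 8|/(12·6) = (25/72)|w − 8|, which is < ε once |w − 8| < (72/25)ε.
Take δ = min(6, (72/25)ε). Then 0 < |w − 8| < δ forces both bounds, so |(-9w - 11)/(w + 4) + 83/12| < ε.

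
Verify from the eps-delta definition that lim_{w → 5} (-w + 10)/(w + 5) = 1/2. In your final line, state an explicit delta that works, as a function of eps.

Let eps > 0. We want delta > 0 with 0 < |w − 5| < delta ⇒ |(-w + 10)/(w + 5) − (1/2)| < eps.
Combining over a common denominator, (-w + 10)/(w + 5) − (1/2) = [(-w + 10)·10 − 5·(w + 5)] / [10·(w + 5)] = -15(w − 5) / (10(w + 5)).
So |(-w + 10)/(w + 5) − (1/2)| = 15|w − 5| / (10·|w + 5|).
Require delta ≤ 5, so |w + 5| ≥ |10| − |w − 5| > 10 − 5 = 5.
Hence |(-w + 10)/(w + 5) − (1/2)| < 15|w − 5|/(10·5) = (3/10)|w − 5|, which is < eps once |w − 5| < (10/3)eps.
Take delta = min(5, (10/3)eps). Then 0 < |w − 5| < delta forces both bounds, so |(-w + 10)/(w + 5) − (1/2)| < eps.

delta = min(5, (10/3)eps)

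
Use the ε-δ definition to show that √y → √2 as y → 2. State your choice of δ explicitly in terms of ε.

Suppose ε > 0. We want δ > 0 such that 0 < |y − 2| < δ implies |√y − √2| < ε.
Multiplying by the conjugate, |√y − √2| = |y − 2|/(√y + √2).
Restrict δ ≤ 2 so that |y − 2| < 2 forces y > 0, and then √y + √2 > √2.
Hence |√y − √2| < |y − 2|/√2, which is < ε once |y − 2| < √2·ε.
Take δ = min(2, √2·ε). If 0 < |y − 2| < δ then y > 0 and |√y − √2| < |y − 2|/√2 < ε.

δ = min(2, √2·ε)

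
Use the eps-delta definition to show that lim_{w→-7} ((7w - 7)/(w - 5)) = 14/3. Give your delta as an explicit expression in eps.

Suppose eps > 0. We want delta > 0 with 0 < |w + 7| < delta ⇒ |(7w - 7)/(w - 5) − (14/3)| < eps.
Combining over a common denominator, (7w - 7)/(w - 5) − (14/3) = [(7w - 7)·(-12) − (-56)·(w - 5)] / [(-12)·(w - 5)] = -28(w + 7) / ((-12)(w - 5)).
So |(7w - 7)/(w - 5) − (14/3)| = 28|w + 7| / (12·|w − 5|).
Require delta ≤ 6, so |w − 5| ≥ |-12| − |w + 7| > 12 − 6 = 6.
Hence |(7w - 7)/(w - 5) − (14/3)| < 28|w + 7|/(12·6) = (7/18)|w + 7|, which is < eps once |w + 7| < (18/7)eps.
Take delta = min(6, (18/7)eps). Then 0 < |w + 7| < delta forces both bounds, so |(7w - 7)/(w - 5) − (14/3)| < eps.

delta = min(6, (18/7)eps)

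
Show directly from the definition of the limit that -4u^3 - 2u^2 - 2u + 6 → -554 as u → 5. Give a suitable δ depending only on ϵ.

δ = min(1, ϵ/388)

Let ϵ > 0. We want δ > 0 such that 0 < |u − 5| < δ implies |(-4u^3 - 2u^2 - 2u + 6) + 554| < ϵ.
(-4u^3 - 2u^2 - 2u + 6) + 554 = -4u^3 - 2u^2 - 2u + 560 = (u − 5)(-4u^2 - 22u - 112).
So |(-4u^3 - 2u^2 - 2u + 6) + 554| = |u − 5|·|-4u^2 - 22u - 112|.
Require δ ≤ 1. Then |u − 5| < 1 gives |u| < 6, and by the triangle inequality |-4u^2 - 22u - 112| ≤ 4·6^2 + 22·6 + 112 = 388.
Hence |(-4u^3 - 2u^2 - 2u + 6) + 554| ≤ 388|u − 5| < ϵ provided |u − 5| < ϵ/388.
Take δ = min(1, ϵ/388). Then 0 < |u − 5| < δ gives both |u − 5| < 1 and |u − 5| < ϵ/388, so |(-4u^3 - 2u^2 - 2u + 6) + 554| < ϵ.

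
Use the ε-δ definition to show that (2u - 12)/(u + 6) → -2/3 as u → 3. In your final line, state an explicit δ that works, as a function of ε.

δ = min(9/2, (27/16)ε)

Let ε > 0. We want δ > 0 with 0 < |u − 3| < δ ⇒ |(2u - 12)/(u + 6) + 2/3| < ε.
Combining over a common denominator, (2u - 12)/(u + 6) + 2/3 = [(2u - 12)·9 − (-6)·(u + 6)] / [9·(u + 6)] = 24(u − 3) / (9(u + 6)).
So |(2u - 12)/(u + 6) + 2/3| = 24|u − 3| / (9·|u + 6|).
Require δ ≤ 9/2, so |u + 6| ≥ |9| − |u − 3| > 9 − 9/2 = 9/2.
Hence |(2u - 12)/(u + 6) + 2/3| < 24|u − 3|/(9·(9/2)) = (16/27)|u − 3|, which is < ε once |u − 3| < (27/16)ε.
Take δ = min(9/2, (27/16)ε). Then 0 < |u − 3| < δ forces both bounds, so |(2u - 12)/(u + 6) + 2/3| < ε.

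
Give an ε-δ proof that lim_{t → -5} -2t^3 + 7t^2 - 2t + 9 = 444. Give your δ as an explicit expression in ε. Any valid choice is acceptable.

δ = min(1, ε/261)

Let ε > 0. We want δ > 0 such that 0 < |t + 5| < δ implies |(-2t^3 + 7t^2 - 2t + 9) − 444| < ε.
(-2t^3 + 7t^2 - 2t + 9) − 444 = -2t^3 + 7t^2 - 2t - 435 = (t + 5)(-2t^2 + 17t - 87).
So |(-2t^3 + 7t^2 - 2t + 9) − 444| = |t + 5|·|-2t^2 + 17t - 87|.
Assume first that |t + 5| < 1, so |t| < 6. Then |-2t^2 + 17t - 87| ≤ 2·6^2 + 17·6 + 87 = 261.
Hence |(-2t^3 + 7t^2 - 2t + 9) − 444| ≤ 261|t + 5| < ε provided |t + 5| < ε/261.
Take δ = min(1, ε/261). Then 0 < |t + 5| < δ gives both |t + 5| < 1 and |t + 5| < ε/261, so |(-2t^3 + 7t^2 - 2t + 9) − 444| < ε.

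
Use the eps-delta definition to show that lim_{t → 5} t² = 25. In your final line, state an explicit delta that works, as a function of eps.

Let eps > 0 be given. We seek delta > 0 with 0 < |t − 5| < delta ⇒ |t² − 25| < eps.
Factor: t² − 25 = (t − 5)(t + 5), so |t² − 25| = |t − 5|·|t + 5|.
Restrict delta ≤ 2. Then |t − 5| < 2 gives |t| < 7, so by the triangle inequality |t + 5| ≤ 7 + 5 = 12.
Hence |t² − 25| ≤ 12|t − 5|, which is < eps once |t − 5| < eps/12.
Take delta = min(2, eps/12). If 0 < |t − 5| < delta then both bounds hold and |t² − 25| ≤ 12|t − 5| < 12·(eps/12) = eps.

delta = min(2, eps/12)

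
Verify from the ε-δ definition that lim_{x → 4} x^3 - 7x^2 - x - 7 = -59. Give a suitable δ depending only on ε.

Let ε > 0. We want δ > 0 such that 0 < |x − 4| < δ implies |(x^3 - 7x^2 - x - 7) + 59| < ε.
(x^3 - 7x^2 - x - 7) + 59 = x^3 - 7x^2 - x + 52 = (x − 4)(x^2 - 3x - 13).
So |(x^3 - 7x^2 - x - 7) + 59| = |x − 4|·|x^2 - 3x - 13|.
Assume first that |x − 4| < 2, so |x| < 6. Then |x^2 - 3x - 13| ≤ 6^2 + 3·6 + 13 = 67.
Hence |(x^3 - 7x^2 - x - 7) + 59| ≤ 67|x − 4| < ε provided |x − 4| < ε/67.
Choosing δ = min(2, ε/67) ensures both conditions, hence |(x^3 - 7x^2 - x - 7) + 59| < ε.

δ = min(2, ε/67)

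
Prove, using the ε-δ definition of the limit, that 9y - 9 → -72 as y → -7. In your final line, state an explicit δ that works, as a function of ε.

δ = ε/9

Suppose ε > 0. We need δ > 0 so that 0 < |y + 7| < δ implies |(9y - 9) + 72| < ε.
|(9y - 9) + 72| = |9y + 63| = 9|y + 7|.
So 9|y + 7| < ε exactly when |y + 7| < ε/9.
Choosing δ = ε/9 gives |(9y - 9) + 72| = 9|y + 7| < ε whenever |y + 7| < δ.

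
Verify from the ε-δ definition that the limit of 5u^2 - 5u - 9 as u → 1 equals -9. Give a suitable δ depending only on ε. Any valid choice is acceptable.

δ = min(1, ε/10)

Suppose ε > 0. We want δ > 0 such that 0 < |u − 1| < δ implies |(5u^2 - 5u - 9) + 9| < ε.
(5u^2 - 5u - 9) + 9 = 5u^2 - 5u = (u − 1)(5u).
So |(5u^2 - 5u - 9) + 9| = |u − 1|·|5u|.
Assume first that |u − 1| < 1, so |u| < 2. Then |5u| ≤ 5·2 = 10.
Hence |(5u^2 - 5u - 9) + 9| ≤ 10|u − 1| < ε provided |u − 1| < ε/10.
Choosing δ = min(1, ε/10) ensures both conditions, hence |(5u^2 - 5u - 9) + 9| < ε.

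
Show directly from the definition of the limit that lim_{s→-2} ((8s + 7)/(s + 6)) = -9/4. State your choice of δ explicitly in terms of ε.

Suppose ε > 0. We want δ > 0 with 0 < |s + 2| < δ ⇒ |(8s + 7)/(s + 6) + 9/4| < ε.
Combining over a common denominator, (8s + 7)/(s + 6) + 9/4 = [(8s + 7)·4 − (-9)·(s + 6)] / [4·(s + 6)] = 41(s + 2) / (4(s + 6)).
So |(8s + 7)/(s + 6) + 9/4| = 41|s + 2| / (4·|s + 6|).
Require δ ≤ 2, so |s + 6| ≥ |4| − |s + 2| > 4 − 2 = 2.
Hence |(8s + 7)/(s + 6) + 9/4| < 41|s + 2|/(4·2) = (41/8)|s + 2|, which is < ε once |s + 2| < (8/41)ε.
Take δ = min(2, (8/41)ε). Then 0 < |s + 2| < δ forces both bounds, so |(8s + 7)/(s + 6) + 9/4| < ε.

δ = min(2, (8/41)ε)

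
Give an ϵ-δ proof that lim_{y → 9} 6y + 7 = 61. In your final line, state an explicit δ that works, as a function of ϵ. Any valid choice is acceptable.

Suppose ϵ > 0. We need δ > 0 so that 0 < |y − 9| < δ implies |(6y + 7) − 61| < ϵ.
|(6y + 7) − 61| = |6y - 54| = 6|y − 9|.
So 6|y − 9| < ϵ exactly when |y − 9| < ϵ/6.
Choosing δ = ϵ/6 gives |(6y + 7) − 61| = 6|y − 9| < ϵ whenever |y − 9| < δ.

δ = ϵ/6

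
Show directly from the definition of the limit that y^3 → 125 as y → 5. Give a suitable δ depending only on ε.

Suppose ε > 0. We seek δ > 0 with 0 < |y − 5| < δ ⇒ |y^3 − 125| < ε.
Factor: y^3 − 125 = (y − 5)(y^2 + 5y + 25), so |y^3 − 125| = |y − 5|·|y^2 + 5y + 25|.
Restrict δ ≤ 1. Then |y − 5| < 1 gives |y| < 6, so by the triangle inequality |y^2 + 5y + 25| ≤ 6^2 + 5·6 + 25 = 91.
Hence |y^3 − 125| ≤ 91|y − 5|, which is < ε once |y − 5| < ε/91.
Take δ = min(1, ε/91). If 0 < |y − 5| < δ then both bounds hold and |y^3 − 125| ≤ 91|y − 5| < 91·(ε/91) = ε.

δ = min(1, ε/91)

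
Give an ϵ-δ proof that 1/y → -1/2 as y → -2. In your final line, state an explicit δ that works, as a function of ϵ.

Let ϵ > 0 be given. We seek δ > 0 such that 0 < |y + 2| < δ implies |1/y + 1/2| < ϵ.
|1/y + 1/2| = |-2 − y|/(2·|y|) = |y + 2|/(2|y|).
Require δ ≤ 1 so that |y| > 2 − 1 = 1, hence 2|y| > 2.
Then |1/y + 1/2| < |y + 2|/2, which is < ϵ when |y + 2| < 2ϵ.
Take δ = min(1, 2ϵ). Then 0 < |y + 2| < δ gives both |y + 2| < 1 and |y + 2| < 2ϵ, so |1/y + 1/2| < ϵ.

δ = min(1, 2ϵ)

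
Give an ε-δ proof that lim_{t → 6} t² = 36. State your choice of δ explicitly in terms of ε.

δ = min(2, ε/14)

Suppose ε > 0. We seek δ > 0 with 0 < |t − 6| < δ ⇒ |t² − 36| < ε.
Factor: t² − 36 = (t − 6)(t + 6), so |t² − 36| = |t − 6|·|t + 6|.
Restrict δ ≤ 2. Then |t − 6| < 2 gives |t| < 8, so by the triangle inequality |t + 6| ≤ 8 + 6 = 14.
Hence |t² − 36| ≤ 14|t − 6|, which is < ε once |t − 6| < ε/14.
Take δ = min(2, ε/14). If 0 < |t − 6| < δ then both bounds hold and |t² − 36| ≤ 14|t − 6| < 14·(ε/14) = ε.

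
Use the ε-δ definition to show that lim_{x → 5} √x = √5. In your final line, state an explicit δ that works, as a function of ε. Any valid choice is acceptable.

Suppose ε > 0. We want δ > 0 such that 0 < |x − 5| < δ implies |√x − √5| < ε.
Rationalise: √x − √5 = (x − 5)/(√x + √5), so |√x − √5| = |x − 5|/(√x + √5).
Restrict δ ≤ 5 so that |x − 5| < 5 forces x > 0, and then √x + √5 > √5.
Hence |√x − √5| < |x − 5|/√5, which is < ε once |x − 5| < √5·ε.
Take δ = min(5, √5·ε). If 0 < |x − 5| < δ then x > 0 and |√x − √5| < |x − 5|/√5 < ε.

δ = min(5, √5·ε)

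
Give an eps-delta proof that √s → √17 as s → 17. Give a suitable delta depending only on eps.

Fix eps > 0. We want delta > 0 such that 0 < |s − 17| < delta implies |√s − √17| < eps.
Multiplying by the conjugate, |√s − √17| = |s − 17|/(√s + √17).
Restrict delta ≤ 17 so that |s − 17| < 17 forces s > 0, and then √s + √17 > √17.
Hence |√s − √17| < |s − 17|/√17, which is < eps once |s − 17| < √17·eps.
Take delta = min(17, √17·eps). If 0 < |s − 17| < delta then s > 0 and |√s − √17| < |s − 17|/√17 < eps.

delta = min(17, √17·eps)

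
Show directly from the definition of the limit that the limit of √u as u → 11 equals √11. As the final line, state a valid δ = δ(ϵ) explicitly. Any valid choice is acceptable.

Fix ϵ > 0. We want δ > 0 such that 0 < |u − 11| < δ implies |√u − √11| < ϵ.
Rationalise: √u − √11 = (u − 11)/(√u + √11), so |√u − √11| = |u − 11|/(√u + √11).
Restrict δ ≤ 11 so that |u − 11| < 11 forces u > 0, and then √u + √11 > √11.
Hence |√u − √11| < |u − 11|/√11, which is < ϵ once |u − 11| < √11·ϵ.
Take δ = min(11, √11·ϵ). If 0 < |u − 11| < δ then u > 0 and |√u − √11| < |u − 11|/√11 < ϵ.

δ = min(11, √11·ϵ)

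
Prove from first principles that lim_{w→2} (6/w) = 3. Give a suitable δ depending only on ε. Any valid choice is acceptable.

Fix ε > 0. We seek δ > 0 such that 0 < |w − 2| < δ implies |6/w − 3| < ε.
|6/w − 3| = 6·|2 − w|/(2·|w|) = 6|w − 2|/(2|w|).
Require δ ≤ 1 so that |w| > 2 − 1 = 1, hence 2|w| > 2.
Then |6/w − 3| < 6|w − 2|/2, which is < ε when |w − 2| < (1/3)ε.
Take δ = min(1, (1/3)ε). Then 0 < |w − 2| < δ gives both |w − 2| < 1 and |w − 2| < (1/3)ε, so |6/w − 3| < ε.

δ = min(1, (1/3)ε)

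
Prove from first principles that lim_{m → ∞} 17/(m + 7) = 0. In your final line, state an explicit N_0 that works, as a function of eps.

N_0 = 17/eps

Let eps > 0 be given. For m ≥ 1, |17/(m + 7) − 0| = 17/(m + 7) ≤ 17/m.
We need 17/m < eps, i.e. m > 17/eps.
Take N_0 = 17/eps. If m > N_0 then |17/(m + 7)| ≤ 17/m < eps.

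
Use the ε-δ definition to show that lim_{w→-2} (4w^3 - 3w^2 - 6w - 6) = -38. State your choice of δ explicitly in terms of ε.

δ = min(1, ε/85)

Let ε > 0. We want δ > 0 such that 0 < |w + 2| < δ implies |(4w^3 - 3w^2 - 6w - 6) + 38| < ε.
(4w^3 - 3w^2 - 6w - 6) + 38 = 4w^3 - 3w^2 - 6w + 32 = (w + 2)(4w^2 - 11w + 16).
So |(4w^3 - 3w^2 - 6w - 6) + 38| = |w + 2|·|4w^2 - 11w + 16|.
Assume first that |w + 2| < 1, so |w| < 3. Then |4w^2 - 11w + 16| ≤ 4·3^2 + 11·3 + 16 = 85.
Hence |(4w^3 - 3w^2 - 6w - 6) + 38| ≤ 85|w + 2| < ε provided |w + 2| < ε/85.
Take δ = min(1, ε/85). Then 0 < |w + 2| < δ gives both |w + 2| < 1 and |w + 2| < ε/85, so |(4w^3 - 3w^2 - 6w - 6) + 38| < ε.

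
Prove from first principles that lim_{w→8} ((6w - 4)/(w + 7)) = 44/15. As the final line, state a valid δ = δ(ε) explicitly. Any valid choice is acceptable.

δ = min(15/2, (225/92)ε)

Let ε > 0 be given. We want δ > 0 with 0 < |w − 8| < δ ⇒ |(6w - 4)/(w + 7) − (44/15)| < ε.
Combining over a common denominator, (6w - 4)/(w + 7) − (44/15) = [(6w - 4)·15 − 44·(w + 7)] / [15·(w + 7)] = 46(w − 8) / (15(w + 7)).
So |(6w - 4)/(w + 7) − (44/15)| = 46|w − 8| / (15·|w + 7|).
Restrict δ ≤ 15/2. Then |w − 8| < 15/2 gives |w + 7| = |(w − 8) + 15| ≥ 15 − 15/2 = 15/2.
Hence |(6w - 4)/(w + 7) − (44/15)| < 46|w − 8|/(15·(15/2)) = (92/225)|w − 8|, which is < ε once |w − 8| < (225/92)ε.
Take δ = min(15/2, (225/92)ε). Then 0 < |w − 8| < δ forces both bounds, so |(6w - 4)/(w + 7) − (44/15)| < ε.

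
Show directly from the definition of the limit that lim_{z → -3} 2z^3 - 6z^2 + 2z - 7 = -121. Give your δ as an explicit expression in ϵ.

δ = min(2, ϵ/148)

Let ϵ > 0 be given. We want δ > 0 such that 0 < |z + 3| < δ implies |(2z^3 - 6z^2 + 2z - 7) + 121| < ϵ.
(2z^3 - 6z^2 + 2z - 7) + 121 = 2z^3 - 6z^2 + 2z + 114 = (z + 3)(2z^2 - 12z + 38).
So |(2z^3 - 6z^2 + 2z - 7) + 121| = |z + 3|·|2z^2 - 12z + 38|.
Require δ ≤ 2. Then |z + 3| < 2 gives |z| < 5, and by the triangle inequality |2z^2 - 12z + 38| ≤ 2·5^2 + 12·5 + 38 = 148.
Hence |(2z^3 - 6z^2 + 2z - 7) + 121| ≤ 148|z + 3| < ϵ provided |z + 3| < ϵ/148.
Take δ = min(2, ϵ/148). Then 0 < |z + 3| < δ gives both |z + 3| < 2 and |z + 3| < ϵ/148, so |(2z^3 - 6z^2 + 2z - 7) + 121| < ϵ.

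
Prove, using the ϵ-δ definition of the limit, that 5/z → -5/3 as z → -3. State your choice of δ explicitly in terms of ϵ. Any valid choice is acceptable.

δ = min(3/2, (9/10)ϵ)

Let ϵ > 0 be given. We seek δ > 0 such that 0 < |z + 3| < δ implies |5/z + 5/3| < ϵ.
|5/z + 5/3| = 5·|-3 − z|/(3·|z|) = 5|z + 3|/(3|z|).
Require δ ≤ 3/2 so that |z| > 3 − 3/2 = 3/2, hence 3|z| > 9/2.
Then |5/z + 5/3| < 5|z + 3|/(9/2), which is < ϵ when |z + 3| < (9/10)ϵ.
Take δ = min(3/2, (9/10)ϵ). Then 0 < |z + 3| < δ gives both |z + 3| < 3/2 and |z + 3| < (9/10)ϵ, so |5/z + 5/3| < ϵ.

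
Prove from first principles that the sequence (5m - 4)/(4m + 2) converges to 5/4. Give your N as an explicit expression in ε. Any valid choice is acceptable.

Suppose ε > 0. For m ≥ 1, |(5m - 4)/(4m + 2) − (5/4)| = |-26|/(4(4m + 2)) = 26/(4(4m + 2)).
Since 4m + 2 ≥ 4m for m ≥ 1, this is ≤ 26/(4·4m) = (13/8)/m.
So |(5m - 4)/(4m + 2) − (5/4)| < ε whenever m > (13/8)/ε.
Take N = (13/8)/ε. If m > N then |(5m - 4)/(4m + 2) − (5/4)| ≤ (13/8)/m < ε.

N = (13/8)/ε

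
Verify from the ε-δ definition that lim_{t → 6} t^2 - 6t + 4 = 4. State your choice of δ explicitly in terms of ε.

δ = min(2, ε/8)

Let ε > 0. We want δ > 0 such that 0 < |t − 6| < δ implies |(t^2 - 6t + 4) − 4| < ε.
(t^2 - 6t + 4) − 4 = t^2 - 6t = (t − 6)(t).
So |(t^2 - 6t + 4) − 4| = |t − 6|·|t|.
Require δ ≤ 2. Then |t − 6| < 2 gives |t| < 8, and by the triangle inequality |t| ≤ 8 = 8.
Hence |(t^2 - 6t + 4) − 4| ≤ 8|t − 6| < ε provided |t − 6| < ε/8.
Choosing δ = min(2, ε/8) ensures both conditions, hence |(t^2 - 6t + 4) − 4| < ε.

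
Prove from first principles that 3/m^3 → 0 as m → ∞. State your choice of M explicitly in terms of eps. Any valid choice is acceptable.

M = (3/eps)^{1/3}

Suppose eps > 0. For m ≥ 1, |3/m^3 − 0| = 3/m^3.
3/m^3 < eps ⇔ m^3 > 3/eps ⇔ m > (3/eps)^{1/3}.
Take M = (3/eps)^{1/3}. Then m > M implies 3/m^3 < eps.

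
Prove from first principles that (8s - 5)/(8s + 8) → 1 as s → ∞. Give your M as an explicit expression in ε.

Suppose ε > 0. We seek M > 0 such that s > M implies |(8s - 5)/(8s + 8) − 1| < ε.
(8s - 5)/(8s + 8) − 1 = (8(8s - 5) − 8(8s + 8)) / (8(8s + 8)) = -104/(8(8s + 8)).
For s > 0 we have 8s + 8 > 8s, so |(8s - 5)/(8s + 8) − 1| = 104/(8(8s + 8)) < 104/(8·8s) = (13/8)/s.
Thus |(8s - 5)/(8s + 8) − 1| < ε whenever s > (13/8)/ε.
Take M = (13/8)/ε. If s > M then |(8s - 5)/(8s + 8) − 1| < (13/8)/s < ε.

M = (13/8)/ε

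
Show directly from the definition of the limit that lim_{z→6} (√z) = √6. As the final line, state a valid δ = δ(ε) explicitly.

δ = min(6, √6·ε)

Let ε > 0. We want δ > 0 such that 0 < |z − 6| < δ implies |√z − √6| < ε.
Rationalise: √z − √6 = (z − 6)/(√z + √6), so |√z − √6| = |z − 6|/(√z + √6).
Restrict δ ≤ 6 so that |z − 6| < 6 forces z > 0, and then √z + √6 > √6.
Hence |√z − √6| < |z − 6|/√6, which is < ε once |z − 6| < √6·ε.
Take δ = min(6, √6·ε). If 0 < |z − 6| < δ then z > 0 and |√z − √6| < |z − 6|/√6 < ε.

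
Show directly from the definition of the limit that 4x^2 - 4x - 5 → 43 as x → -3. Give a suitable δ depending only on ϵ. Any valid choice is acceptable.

Let ϵ > 0 be given. We want δ > 0 such that 0 < |x + 3| < δ implies |(4x^2 - 4x - 5) − 43| < ϵ.
(4x^2 - 4x - 5) − 43 = 4x^2 - 4x - 48 = (x + 3)(4x - 16).
So |(4x^2 - 4x - 5) − 43| = |x + 3|·|4x - 16|.
Assume first that |x + 3| < 2, so |x| < 5. Then |4x - 16| ≤ 4·5 + 16 = 36.
Hence |(4x^2 - 4x - 5) − 43| ≤ 36|x + 3| < ϵ provided |x + 3| < ϵ/36.
Take δ = min(2, ϵ/36). Then 0 < |x + 3| < δ gives both |x + 3| < 2 and |x + 3| < ϵ/36, so |(4x^2 - 4x - 5) − 43| < ϵ.

δ = min(2, ϵ/36)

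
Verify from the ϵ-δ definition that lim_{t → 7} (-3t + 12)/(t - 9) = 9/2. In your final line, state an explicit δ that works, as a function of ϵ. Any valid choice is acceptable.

Fix ϵ > 0. We want δ > 0 with 0 < |t − 7| < δ ⇒ |(-3t + 12)/(t - 9) − (9/2)| < ϵ.
Combining over a common denominator, (-3t + 12)/(t - 9) − (9/2) = [(-3t + 12)·(-2) − (-9)·(t - 9)] / [(-2)·(t - 9)] = 15(t − 7) / ((-2)(t - 9)).
So |(-3t + 12)/(t - 9) − (9/2)| = 15|t − 7| / (2·|t − 9|).
Require δ ≤ 1, so |t − 9| ≥ |-2| − |t − 7| > 2 − 1 = 1.
Hence |(-3t + 12)/(t - 9) − (9/2)| < 15|t − 7|/(2·1) = (15/2)|t − 7|, which is < ϵ once |t − 7| < (2/15)ϵ.
Take δ = min(1, (2/15)ϵ). Then 0 < |t − 7| < δ forces both bounds, so |(-3t + 12)/(t - 9) − (9/2)| < ϵ.

δ = min(1, (2/15)ϵ)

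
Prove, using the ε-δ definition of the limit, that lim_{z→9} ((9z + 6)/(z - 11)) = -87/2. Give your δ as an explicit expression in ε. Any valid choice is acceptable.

δ = min(1, (2/105)ε)

Let ε > 0 be given. We want δ > 0 with 0 < |z − 9| < δ ⇒ |(9z + 6)/(z - 11) + 87/2| < ε.
Combining over a common denominator, (9z + 6)/(z - 11) + 87/2 = [(9z + 6)·(-2) − 87·(z - 11)] / [(-2)·(z - 11)] = -105(z − 9) / ((-2)(z - 11)).
So |(9z + 6)/(z - 11) + 87/2| = 105|z − 9| / (2·|z − 11|).
Restrict δ ≤ 1. Then |z − 9| < 1 gives |z − 11| = |(z − 9) + (-2)| ≥ 2 − 1 = 1.
Hence |(9z + 6)/(z - 11) + 87/2| < 105|z − 9|/(2·1) = (105/2)|z − 9|, which is < ε once |z − 9| < (2/105)ε.
Take δ = min(1, (2/105)ε). Then 0 < |z − 9| < δ forces both bounds, so |(9z + 6)/(z - 11) + 87/2| < ε.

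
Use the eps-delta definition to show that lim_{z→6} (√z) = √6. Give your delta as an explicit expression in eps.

delta = min(6, √6·eps)

Suppose eps > 0. We want delta > 0 such that 0 < |z − 6| < delta implies |√z − √6| < eps.
Multiplying by the conjugate, |√z − √6| = |z − 6|/(√z + √6).
Restrict delta ≤ 6 so that |z − 6| < 6 forces z > 0, and then √z + √6 > √6.
Hence |√z − √6| < |z − 6|/√6, which is < eps once |z − 6| < √6·eps.
Take delta = min(6, √6·eps). If 0 < |z − 6| < delta then z > 0 and |√z − √6| < |z − 6|/√6 < eps.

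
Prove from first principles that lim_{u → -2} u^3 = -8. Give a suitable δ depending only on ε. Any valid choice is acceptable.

δ = min(1, ε/19)

Let ε > 0. We seek δ > 0 with 0 < |u + 2| < δ ⇒ |u^3 + 8| < ε.
Factor: u^3 + 8 = (u + 2)(u^2 - 2u + 4), so |u^3 + 8| = |u + 2|·|u^2 - 2u + 4|.
Impose δ ≤ 1 so that |u| < 3; then |u^2 - 2u + 4| ≤ 19.
Hence |u^3 + 8| ≤ 19|u + 2|, which is < ε once |u + 2| < ε/19.
Take δ = min(1, ε/19). If 0 < |u + 2| < δ then both bounds hold and |u^3 + 8| ≤ 19|u + 2| < 19·(ε/19) = ε.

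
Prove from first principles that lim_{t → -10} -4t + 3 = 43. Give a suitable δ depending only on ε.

δ = ε/4

Let ε > 0. We need δ > 0 so that 0 < |t + 10| < δ implies |(-4t + 3) − 43| < ε.
Since (-4t + 3) − 43 = -4(t + 10), we have |(-4t + 3) − 43| = 4|t + 10|.
Thus it suffices that |t + 10| < ε/4.
Take δ = ε/4. If 0 < |t + 10| < δ then |(-4t + 3) − 43| = 4|t + 10| < 4·(ε/4) = ε.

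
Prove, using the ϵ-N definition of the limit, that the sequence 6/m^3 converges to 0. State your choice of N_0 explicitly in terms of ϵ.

N_0 = (6/ϵ)^{1/3}

Let ϵ > 0 be given. For m ≥ 1, |6/m^3 − 0| = 6/m^3.
6/m^3 < ϵ ⇔ m^3 > 6/ϵ ⇔ m > (6/ϵ)^{1/3}.
Take N_0 = (6/ϵ)^{1/3}. Then m > N_0 implies 6/m^3 < ϵ.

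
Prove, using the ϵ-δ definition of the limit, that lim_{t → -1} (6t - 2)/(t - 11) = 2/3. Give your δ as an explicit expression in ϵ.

δ = min(6, (9/8)ϵ)

Fix ϵ > 0. We want δ > 0 with 0 < |t + 1| < δ ⇒ |(6t - 2)/(t - 11) − (2/3)| < ϵ.
Combining over a common denominator, (6t - 2)/(t - 11) − (2/3) = [(6t - 2)·(-12) − (-8)·(t - 11)] / [(-12)·(t - 11)] = -64(t + 1) / ((-12)(t - 11)).
So |(6t - 2)/(t - 11) − (2/3)| = 64|t + 1| / (12·|t − 11|).
Require δ ≤ 6, so |t − 11| ≥ |-12| − |t + 1| > 12 − 6 = 6.
Hence |(6t - 2)/(t - 11) − (2/3)| < 64|t + 1|/(12·6) = (8/9)|t + 1|, which is < ϵ once |t + 1| < (9/8)ϵ.
Take δ = min(6, (9/8)ϵ). Then 0 < |t + 1| < δ forces both bounds, so |(6t - 2)/(t - 11) − (2/3)| < ϵ.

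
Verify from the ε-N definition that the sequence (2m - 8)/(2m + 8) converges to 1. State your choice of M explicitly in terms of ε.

M = 8/ε

Fix ε > 0. For m ≥ 1, |(2m - 8)/(2m + 8) − 1| = |-32|/(2(2m + 8)) = 32/(2(2m + 8)).
Since 2m + 8 ≥ 2m for m ≥ 1, this is ≤ 32/(2·2m) = 8/m.
So |(2m - 8)/(2m + 8) − 1| < ε whenever m > 8/ε.
Take M = 8/ε. If m > M then |(2m - 8)/(2m + 8) − 1| ≤ 8/m < ε.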